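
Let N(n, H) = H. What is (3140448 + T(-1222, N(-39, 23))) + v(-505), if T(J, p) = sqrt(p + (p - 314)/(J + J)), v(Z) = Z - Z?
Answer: 3140448 + sqrt(34523333)/1222 ≈ 3.1405e+6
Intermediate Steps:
v(Z) = 0
T(J, p) = sqrt(p + (-314 + p)/(2*J)) (T(J, p) = sqrt(p + (-314 + p)/((2*J))) = sqrt(p + (-314 + p)*(1/(2*J))) = sqrt(p + (-314 + p)/(2*J)))
(3140448 + T(-1222, N(-39, 23))) + v(-505) = (3140448 + sqrt(2)*sqrt((-314 + 23 + 2*(-1222)*23)/(-1222))/2) + 0 = (3140448 + sqrt(2)*sqrt(-(-314 + 23 - 56212)/1222)/2) + 0 = (3140448 + sqrt(2)*sqrt(-1/1222*(-56503))/2) + 0 = (3140448 + sqrt(2)*sqrt(56503/1222)/2) + 0 = (3140448 + sqrt(2)*(sqrt(69046666)/1222)/2) + 0 = (3140448 + sqrt(34523333)/1222) + 0 = 3140448 + sqrt(34523333)/1222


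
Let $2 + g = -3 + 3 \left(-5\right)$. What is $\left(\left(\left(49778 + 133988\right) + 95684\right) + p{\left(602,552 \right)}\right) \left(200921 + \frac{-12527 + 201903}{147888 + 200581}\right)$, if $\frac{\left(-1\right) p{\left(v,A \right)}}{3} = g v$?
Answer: $\frac{2008601022462750}{31679} \approx 6.3405 \cdot 10^{10}$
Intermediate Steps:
$g = -20$ ($g = -2 + \left(-3 + 3 \left(-5\right)\right) = -2 - 18 = -20$)
$p{\left(v,A \right)} = 60 v$ ($p{\left(v,A \right)} = - 3 \left(- 20 v\right) = 60 v$)
$\left(\left(\left(49778 + 133988\right) + 95684\right) + p{\left(602,552 \right)}\right) \left(200921 + \frac{-12527 + 201903}{147888 + 200581}\right) = \left(\left(\left(49778 + 133988\right) + 95684\right) + 60 \cdot 602\right) \left(200921 + \frac{-12527 + 201903}{147888 + 200581}\right) = \left(\left(183766 + 95684\right) + 36120\right) \left(200921 + \frac{189376}{348469}\right) = \left(279450 + 36120\right) \left(200921 + 189376 \cdot \frac{1}{348469}\right) = 315570 \left(200921 + \frac{17216}{31679}\right) = 315570 \cdot \frac{6364993575}{31679} = \frac{2008601022462750}{31679}$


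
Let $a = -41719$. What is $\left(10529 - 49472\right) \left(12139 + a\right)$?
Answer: $1151933940$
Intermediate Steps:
$\left(10529 - 49472\right) \left(12139 + a\right) = \left(10529 - 49472\right) \left(12139 - 41719\right) = \left(-38943\right) \left(-29580\right) = 1151933940$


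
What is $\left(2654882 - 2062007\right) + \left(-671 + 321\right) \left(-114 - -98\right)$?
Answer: $598475$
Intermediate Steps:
$\left(2654882 - 2062007\right) + \left(-671 + 321\right) \left(-114 - -98\right) = 592875 - 350 \left(-114 + 98\right) = 592875 - -5600 = 592875 + 5600 = 598475$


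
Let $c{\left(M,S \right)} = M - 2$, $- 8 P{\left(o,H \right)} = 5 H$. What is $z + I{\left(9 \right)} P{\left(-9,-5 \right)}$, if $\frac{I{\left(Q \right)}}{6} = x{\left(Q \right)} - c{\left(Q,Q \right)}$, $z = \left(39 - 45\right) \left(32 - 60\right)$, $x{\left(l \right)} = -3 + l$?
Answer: $\frac{597}{4} \approx 149.25$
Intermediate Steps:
$P{\left(o,H \right)} = - \frac{5 H}{8}$
$z = 168$ ($z = \left(-6\right) \left(-28\right) = 168$)
$c{\left(M,S \right)} = -2 + M$
$I{\left(Q \right)} = -6$ ($I{\left(Q \right)} = 6 \left(\left(-3 + Q\right) - \left(-2 + Q\right)\right) = 6 \left(-1\right) = -6$)
$z + I{\left(9 \right)} P{\left(-9,-5 \right)} = 168 - 6 \left(\left(- \frac{5}{8}\right) \left(-5\right)\right) = 168 - \frac{75}{4} = \frac{597}{4}$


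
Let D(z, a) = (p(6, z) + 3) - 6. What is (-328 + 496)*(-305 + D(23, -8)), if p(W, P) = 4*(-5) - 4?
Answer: -55776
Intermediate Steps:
p(W, P) = -24 (p(W, P) = -20 - 4 = -24)
D(z, a) = -27 (D(z, a) = (-24 + 3) - 6 = -21 - 6 = -27)
(-328 + 496)*(-305 + D(23, -8)) = (-328 + 496)*(-305 - 27) = 168*(-332) = -55776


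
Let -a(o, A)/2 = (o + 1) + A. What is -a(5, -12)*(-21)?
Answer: 252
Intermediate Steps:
a(o, A) = -2 - 2*A - 2*o (a(o, A) = -2*((o + 1) + A) = -2*((1 + o) + A) = -2*(1 + A + o) = -2 - 2*A - 2*o)
-a(5, -12)*(-21) = -(-2 - 2*(-12) - 2*5)*(-21) = -(-2 + 24 - 10)*(-21) = -12*(-21) = -1*(-252) = 252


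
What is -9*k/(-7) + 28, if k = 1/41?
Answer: 8045/287 ≈ 28.031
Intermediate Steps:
k = 1/41 ≈ 0.024390
-9*k/(-7) + 28 = -9/(41*(-7)) + 28 = -9*(-1)/(41*7) + 28 = -9*(-1/287) + 28 = 9/287 + 28 = 8045/287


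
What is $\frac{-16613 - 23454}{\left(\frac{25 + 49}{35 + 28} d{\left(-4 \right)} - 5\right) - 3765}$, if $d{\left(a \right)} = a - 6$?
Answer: $\frac{2524221}{238250} \approx 10.595$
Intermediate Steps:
$d{\left(a \right)} = -6 + a$
$\frac{-16613 - 23454}{\left(\frac{25 + 49}{35 + 28} d{\left(-4 \right)} - 5\right) - 3765} = \frac{-16613 - 23454}{\left(\frac{25 + 49}{35 + 28} \left(-6 - 4\right) - 5\right) - 3765} = - \frac{40067}{\left(\frac{74}{63} \left(-10\right) - 5\right) - 3765} = - \frac{40067}{\left(- \frac{740}{63} - 5\right) - 3765} = - \frac{40067}{- \frac{1055}{63} - 3765} = - \frac{40067}{- \frac{238250}{63}} = \left(-40067\right) \left(- \frac{63}{238250}\right) = \frac{2524221}{238250}$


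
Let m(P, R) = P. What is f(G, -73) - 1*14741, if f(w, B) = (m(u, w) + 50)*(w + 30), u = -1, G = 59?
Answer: -10380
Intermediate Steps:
f(w, B) = 1470 + 49*w (f(w, B) = (-1 + 50)*(w + 30) = 49*(30 + w) = 1470 + 49*w)
f(G, -73) - 1*14741 = (1470 + 49*59) - 1*14741 = (1470 + 2891) - 14741 = 4361 - 14741 = -10380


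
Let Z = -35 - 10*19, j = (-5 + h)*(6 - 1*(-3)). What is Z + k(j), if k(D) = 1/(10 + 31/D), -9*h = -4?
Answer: -85234/379 ≈ -224.89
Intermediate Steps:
h = 4/9 (h = -1/9*(-4) = 4/9 ≈ 0.44444)
j = -41 (j = (-5 + 4/9)*(6 - 1*(-3)) = -41*(6 + 3)/9 = -41/9*9 = -41)
Z = -225 (Z = -35 - 190 = -225)
Z + k(j) = -225 - 41/(31 + 10*(-41)) = -225 - 41/(31 - 410) = -225 - 41/(-379) = -225 - 41*(-1/379) = -225 + 41/379 = -85234/379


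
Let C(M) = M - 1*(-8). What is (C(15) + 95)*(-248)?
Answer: -29264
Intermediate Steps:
C(M) = 8 + M (C(M) = M + 8 = 8 + M)
(C(15) + 95)*(-248) = ((8 + 15) + 95)*(-248) = (23 + 95)*(-248) = 118*(-248) = -29264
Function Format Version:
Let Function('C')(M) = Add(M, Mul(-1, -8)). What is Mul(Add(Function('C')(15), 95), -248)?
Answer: -29264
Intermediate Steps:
Function('C')(M) = Add(8, M) (Function('C')(M) = Add(M, 8) = Add(8, M))
Mul(Add(Function('C')(15), 95), -248) = Mul(Add(Add(8, 15), 95), -248) = Mul(Add(23, 95), -248) = Mul(118, -248) = -29264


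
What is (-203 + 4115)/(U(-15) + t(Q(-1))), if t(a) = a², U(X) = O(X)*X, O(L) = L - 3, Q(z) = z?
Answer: 3912/271 ≈ 14.435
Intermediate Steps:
O(L) = -3 + L
U(X) = X*(-3 + X) (U(X) = (-3 + X)*X = X*(-3 + X))
(-203 + 4115)/(U(-15) + t(Q(-1))) = (-203 + 4115)/(-15*(-3 - 15) + (-1)²) = 3912/(-15*(-18) + 1) = 3912/(270 + 1) = 3912/271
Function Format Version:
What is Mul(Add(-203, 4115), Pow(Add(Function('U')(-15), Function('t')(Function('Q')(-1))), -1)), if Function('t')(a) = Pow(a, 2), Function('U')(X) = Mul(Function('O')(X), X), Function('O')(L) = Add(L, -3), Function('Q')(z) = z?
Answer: Rational(3912, 271) ≈ 14.435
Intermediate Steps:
Function('O')(L) = Add(-3, L)
Function('U')(X) = Mul(X, Add(-3, X)) (Function('U')(X) = Mul(Add(-3, X), X) = Mul(X, Add(-3, X)))
Mul(Add(-203, 4115), Pow(Add(Function('U')(-15), Function('t')(Function('Q')(-1))), -1)) = Mul(Add(-203, 4115), Pow(Add(Mul(-15, Add(-3, -15)), Pow(-1, 2)), -1)) = Mul(3912, Pow(Add(Mul(-15, -18), 1), -1)) = Mul(3912, Pow(Add(270, 1), -1)) = Mul(3912, Pow(271, -1)) = Mul(3912, Rational(1, 271)) = Rational(3912, 271)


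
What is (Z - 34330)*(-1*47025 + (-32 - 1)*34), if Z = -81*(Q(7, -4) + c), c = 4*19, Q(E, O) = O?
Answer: 1933679814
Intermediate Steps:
c = 76
Z = -5832 (Z = -81*(-4 + 76) = -81*72 = -5832)
(Z - 34330)*(-1*47025 + (-32 - 1)*34) = (-5832 - 34330)*(-1*47025 + (-32 - 1)*34) = -40162*(-47025 - 33*34) = -40162*(-47025 - 1122) = -40162*(-48147) = 1933679814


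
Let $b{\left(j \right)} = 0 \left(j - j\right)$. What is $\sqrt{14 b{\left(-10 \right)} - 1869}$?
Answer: $i \sqrt{1869} \approx 43.232 i$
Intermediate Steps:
$b{\left(j \right)} = 0$ ($b{\left(j \right)} = 0 \cdot 0 = 0$)
$\sqrt{14 b{\left(-10 \right)} - 1869} = \sqrt{14 \cdot 0 - 1869} = \sqrt{0 - 1869} = \sqrt{-1869} = i \sqrt{1869}$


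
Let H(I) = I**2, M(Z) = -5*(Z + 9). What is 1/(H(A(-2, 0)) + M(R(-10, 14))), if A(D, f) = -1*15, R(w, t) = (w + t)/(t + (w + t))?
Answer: 9/1610 ≈ 0.0055901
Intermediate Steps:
R(w, t) = (t + w)/(w + 2*t) (R(w, t) = (t + w)/(t + (t + w)) = (t + w)/(w + 2*t))
M(Z) = -45 - 5*Z (M(Z) = -5*(9 + Z) = -45 - 5*Z)
A(D, f) = -15
1/(H(A(-2, 0)) + M(R(-10, 14))) = 1/((-15)**2 + (-45 - 5*(14 - 10)/(-10 + 2*14))) = 1/(225 + (-45 - 5*4/(-10 + 28))) = 1/(225 + (-45 - 5*4/18)) = 1/(225 + (-45 - 5*2/9)) = 1/(225 + (-45 - 10/9)) = 1/(225 - 415/9) = 1/(1610/9) = 9/1610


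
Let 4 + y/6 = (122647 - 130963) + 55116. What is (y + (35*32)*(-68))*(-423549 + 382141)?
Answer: -8472739328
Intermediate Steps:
y = 280776 (y = -24 + 6*((122647 - 130963) + 55116) = -24 + 6*(-8316 + 55116) = -24 + 6*46800 = -24 + 280800 = 280776)
(y + (35*32)*(-68))*(-423549 + 382141) = (280776 + (35*32)*(-68))*(-423549 + 382141) = (280776 + 1120*(-68))*(-41408) = (280776 - 76160)*(-41408) = 204616*(-41408) = -8472739328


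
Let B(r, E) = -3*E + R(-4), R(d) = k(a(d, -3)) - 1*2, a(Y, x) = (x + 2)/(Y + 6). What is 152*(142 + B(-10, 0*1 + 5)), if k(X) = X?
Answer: 18924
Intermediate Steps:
a(Y, x) = (2 + x)/(6 + Y)
R(d) = -2 - 1/(6 + d) (R(d) = (2 - 3)/(6 + d) - 1*2 = -1/(6 + d) - 2 = -2 - 1/(6 + d))
B(r, E) = -5/2 - 3*E (B(r, E) = -3*E + (-13 - 2*(-4))/(6 - 4) = -3*E + (-13 + 8)/2 = -3*E + (½)*(-5) = -3*E - 5/2 = -5/2 - 3*E)
152*(142 + B(-10, 0*1 + 5)) = 152*(142 + (-5/2 - 3*(0*1 + 5))) = 152*(142 + (-5/2 - 3*(0 + 5))) = 152*(142 + (-5/2 - 3*5)) = 152*(142 + (-5/2 - 15)) = 152*(142 - 35/2) = 152*(249/2) = 18924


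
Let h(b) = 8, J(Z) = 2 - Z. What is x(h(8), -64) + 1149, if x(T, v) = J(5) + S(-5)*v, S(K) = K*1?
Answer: 1466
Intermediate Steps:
S(K) = K
x(T, v) = -3 - 5*v (x(T, v) = (2 - 1*5) - 5*v = (2 - 5) - 5*v = -3 - 5*v)
x(h(8), -64) + 1149 = (-3 - 5*(-64)) + 1149 = (-3 + 320) + 1149 = 317 + 1149 = 1466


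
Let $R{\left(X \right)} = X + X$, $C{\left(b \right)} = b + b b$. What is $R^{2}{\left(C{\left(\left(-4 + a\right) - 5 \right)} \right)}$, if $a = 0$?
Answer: $20736$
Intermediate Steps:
$C{\left(b \right)} = b + b^{2}$
$R{\left(X \right)} = 2 X$
$R^{2}{\left(C{\left(\left(-4 + a\right) - 5 \right)} \right)} = \left(2 \left(\left(-4 + 0\right) - 5\right) \left(1 + \left(\left(-4 + 0\right) - 5\right)\right)\right)^{2} = \left(2 \left(-4 - 5\right) \left(1 - 9\right)\right)^{2} = \left(2 \left(- 9 \left(1 - 9\right)\right)\right)^{2} = \left(2 \left(\left(-9\right) \left(-8\right)\right)\right)^{2} = \left(2 \cdot 72\right)^{2} = 144^{2} = 20736$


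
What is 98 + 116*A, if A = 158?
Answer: 18426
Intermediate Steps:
98 + 116*A = 98 + 116*158 = 98 + 18328 = 18426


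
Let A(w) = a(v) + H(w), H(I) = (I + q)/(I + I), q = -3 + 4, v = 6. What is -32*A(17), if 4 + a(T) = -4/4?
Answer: 2432/17 ≈ 143.06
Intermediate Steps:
q = 1
H(I) = (1 + I)/(2*I) (H(I) = (I + 1)/(I + I) = (1 + I)/((2*I)) = (1 + I)*(1/(2*I)) = (1 + I)/(2*I))
a(T) = -5 (a(T) = -4 - 4/4 = -4 - 4*¼ = -4 - 1 = -5)
A(w) = -5 + (1 + w)/(2*w)
-32*A(17) = -16*(1 - 9*17)/17 = -16*(1 - 153)/17 = -16*(-152)/17 = -32*(-76/17) = 2432/17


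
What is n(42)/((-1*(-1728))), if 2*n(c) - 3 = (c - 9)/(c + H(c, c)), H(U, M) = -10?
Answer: 43/36864 ≈ 0.0011664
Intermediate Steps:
n(c) = 3/2 + (-9 + c)/(2*(-10 + c)) (n(c) = 3/2 + ((c - 9)/(c - 10))/2 = 3/2 + ((-9 + c)/(-10 + c))/2 = 3/2 + (-9 + c)/(2*(-10 + c)))
n(42)/((-1*(-1728))) = ((-39 + 4*42)/(2*(-10 + 42)))/((-1*(-1728))) = ((½)*(-39 + 168)/32)/1728 = ((½)*(1/32)*129)*(1/1728) = (129/64)*(1/1728) = 43/36864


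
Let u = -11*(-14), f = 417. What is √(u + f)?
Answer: √571 ≈ 23.896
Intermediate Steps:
u = 154 (u = -1*(-154) = 154)
√(u + f) = √(154 + 417) = √571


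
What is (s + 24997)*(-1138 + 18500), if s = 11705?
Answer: 637220124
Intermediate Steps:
(s + 24997)*(-1138 + 18500) = (11705 + 24997)*(-1138 + 18500) = 36702*17362 = 637220124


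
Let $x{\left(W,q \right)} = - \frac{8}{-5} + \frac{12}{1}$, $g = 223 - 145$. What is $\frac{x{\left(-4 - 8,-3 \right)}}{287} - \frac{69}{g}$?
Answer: $- \frac{31237}{37310} \approx -0.83723$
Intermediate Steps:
$g = 78$
$x{\left(W,q \right)} = \frac{68}{5}$ ($x{\left(W,q \right)} = \left(-8\right) \left(- \frac{1}{5}\right) + 12 \cdot 1 = \frac{8}{5} + 12 = \frac{68}{5}$)
$\frac{x{\left(-4 - 8,-3 \right)}}{287} - \frac{69}{g} = \frac{68}{5 \cdot 287} - \frac{69}{78} = \frac{68}{5} \cdot \frac{1}{287} - \frac{23}{26} = \frac{68}{1435} - \frac{23}{26} = - \frac{31237}{37310}$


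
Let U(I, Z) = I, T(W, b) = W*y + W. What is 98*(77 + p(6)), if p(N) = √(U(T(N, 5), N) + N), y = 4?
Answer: 8134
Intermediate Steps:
T(W, b) = 5*W (T(W, b) = W*4 + W = 4*W + W = 5*W)
p(N) = √6*√N (p(N) = √(5*N + N) = √(6*N) = √6*√N)
98*(77 + p(6)) = 98*(77 + √6*√6) = 98*(77 + 6) = 98*83 = 8134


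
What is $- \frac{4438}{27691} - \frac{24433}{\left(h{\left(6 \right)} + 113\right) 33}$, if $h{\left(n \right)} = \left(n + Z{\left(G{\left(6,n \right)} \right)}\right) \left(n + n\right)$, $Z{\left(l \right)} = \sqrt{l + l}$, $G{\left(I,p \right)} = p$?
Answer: $- \frac{129925543193}{29695856091} + \frac{195464 \sqrt{3}}{357467} \approx -3.4281$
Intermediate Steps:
$Z{\left(l \right)} = \sqrt{2} \sqrt{l}$ ($Z{\left(l \right)} = \sqrt{2 l} = \sqrt{2} \sqrt{l}$)
$h{\left(n \right)} = 2 n \left(n + \sqrt{2} \sqrt{n}\right)$ ($h{\left(n \right)} = \left(n + \sqrt{2} \sqrt{n}\right) \left(n + n\right) = \left(n + \sqrt{2} \sqrt{n}\right) 2 n = 2 n \left(n + \sqrt{2} \sqrt{n}\right)$)
$- \frac{4438}{27691} - \frac{24433}{\left(h{\left(6 \right)} + 113\right) 33} = - \frac{4438}{27691} - \frac{24433}{\left(2 \cdot 6 \left(6 + \sqrt{2} \sqrt{6}\right) + 113\right) 33} = \left(-4438\right) \frac{1}{27691} - \frac{24433}{\left(2 \cdot 6 \left(6 + 2 \sqrt{3}\right) + 113\right) 33} = - \frac{4438}{27691} - \frac{24433}{\left(\left(72 + 24 \sqrt{3}\right) + 113\right) 33} = - \frac{4438}{27691} - \frac{24433}{\left(185 + 24 \sqrt{3}\right) 33} = - \frac{4438}{27691} - \frac{24433}{6105 + 792 \sqrt{3}}$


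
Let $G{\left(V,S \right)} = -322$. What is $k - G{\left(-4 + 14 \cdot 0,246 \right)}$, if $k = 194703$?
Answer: $195025$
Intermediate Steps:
$k - G{\left(-4 + 14 \cdot 0,246 \right)} = 194703 - -322 = 194703 + 322 = 195025$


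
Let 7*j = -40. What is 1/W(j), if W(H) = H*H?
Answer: 49/1600 ≈ 0.030625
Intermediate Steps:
j = -40/7 (j = (⅐)*(-40) = -40/7 ≈ -5.7143)
W(H) = H²
1/W(j) = 1/((-40/7)²) = 1/(1600/49) = 49/1600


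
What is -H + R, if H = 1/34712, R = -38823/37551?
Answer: -449220509/434490104 ≈ -1.0339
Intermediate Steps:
R = -12941/12517 (R = -38823*1/37551 = -12941/12517 ≈ -1.0339)
H = 1/34712 ≈ 2.8808e-5
-H + R = -1*1/34712 - 12941/12517 = -1/34712 - 12941/12517 = -449220509/434490104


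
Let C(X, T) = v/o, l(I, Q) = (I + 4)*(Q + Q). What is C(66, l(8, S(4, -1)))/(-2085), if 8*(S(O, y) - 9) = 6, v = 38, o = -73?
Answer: 38/152205 ≈ 0.00024966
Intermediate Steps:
S(O, y) = 39/4 (S(O, y) = 9 + (⅛)*6 = 9 + ¾ = 39/4)
l(I, Q) = 2*Q*(4 + I) (l(I, Q) = (4 + I)*(2*Q) = 2*Q*(4 + I))
C(X, T) = -38/73 (C(X, T) = 38/(-73) = 38*(-1/73) = -38/73)
C(66, l(8, S(4, -1)))/(-2085) = -38/73/(-2085) = -38/73*(-1/2085) = 38/152205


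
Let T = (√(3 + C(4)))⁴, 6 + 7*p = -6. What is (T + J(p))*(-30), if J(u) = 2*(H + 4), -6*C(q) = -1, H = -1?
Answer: -2885/6 ≈ -480.83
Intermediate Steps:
p = -12/7 (p = -6/7 + (⅐)*(-6) = -6/7 - 6/7 = -12/7 ≈ -1.7143)
C(q) = ⅙ (C(q) = -⅙*(-1) = ⅙)
J(u) = 6 (J(u) = 2*(-1 + 4) = 2*3 = 6)
T = 361/36 (T = (√(3 + ⅙))⁴ = (√(19/6))⁴ = (√114/6)⁴ = 361/36 ≈ 10.028)
(T + J(p))*(-30) = (361/36 + 6)*(-30) = (577/36)*(-30) = -2885/6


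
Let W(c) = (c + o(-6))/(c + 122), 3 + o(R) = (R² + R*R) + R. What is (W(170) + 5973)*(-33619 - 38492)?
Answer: -125786750739/292 ≈ -4.3078e+8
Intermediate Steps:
o(R) = -3 + R + 2*R² (o(R) = -3 + ((R² + R*R) + R) = -3 + ((R² + R²) + R) = -3 + (2*R² + R) = -3 + (R + 2*R²) = -3 + R + 2*R²)
W(c) = (63 + c)/(122 + c) (W(c) = (c + (-3 - 6 + 2*(-6)²))/(c + 122) = (c + (-3 - 6 + 2*36))/(122 + c) = (c + (-3 - 6 + 72))/(122 + c) = (c + 63)/(122 + c) = (63 + c)/(122 + c))
(W(170) + 5973)*(-33619 - 38492) = ((63 + 170)/(122 + 170) + 5973)*(-33619 - 38492) = (233/292 + 5973)*(-72111) = (1744349/292)*(-72111) = -125786750739/292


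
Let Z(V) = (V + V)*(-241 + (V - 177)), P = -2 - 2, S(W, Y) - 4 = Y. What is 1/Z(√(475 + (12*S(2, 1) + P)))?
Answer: -1/348386 - 209*√59/30832161 ≈ -5.4938e-5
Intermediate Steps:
S(W, Y) = 4 + Y
P = -4
Z(V) = 2*V*(-418 + V) (Z(V) = (2*V)*(-241 + (-177 + V)) = (2*V)*(-418 + V) = 2*V*(-418 + V))
1/Z(√(475 + (12*S(2, 1) + P))) = 1/(2*√(475 + (12*(4 + 1) - 4))*(-418 + √(475 + (12*(4 + 1) - 4)))) = 1/(2*√(475 + (12*5 - 4))*(-418 + √(475 + (12*5 - 4)))) = 1/(2*√(475 + (60 - 4))*(-418 + √(475 + (60 - 4)))) = 1/(2*√(475 + 56)*(-418 + √(475 + 56))) = 1/(2*√531*(-418 + √531)) = 1/(2*(3*√59)*(-418 + 3*√59)) = 1/(6*√59*(-418 + 3*√59)) = √59/(354*(-418 + 3*√59))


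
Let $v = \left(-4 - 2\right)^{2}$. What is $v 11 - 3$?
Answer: $393$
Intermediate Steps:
$v = 36$ ($v = \left(-6\right)^{2} = 36$)
$v 11 - 3 = 36 \cdot 11 - 3 = 396 - 3 = 393$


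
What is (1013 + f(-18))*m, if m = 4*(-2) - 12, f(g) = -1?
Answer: -20240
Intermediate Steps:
m = -20 (m = -8 - 12 = -20)
(1013 + f(-18))*m = (1013 - 1)*(-20) = 1012*(-20) = -20240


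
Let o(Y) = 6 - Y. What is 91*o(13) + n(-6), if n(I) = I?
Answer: -643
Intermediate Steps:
91*o(13) + n(-6) = 91*(6 - 1*13) - 6 = 91*(6 - 13) - 6 = 91*(-7) - 6 = -637 - 6 = -643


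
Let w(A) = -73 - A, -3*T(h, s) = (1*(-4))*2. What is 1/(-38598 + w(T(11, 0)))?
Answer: -3/116021 ≈ -2.5857e-5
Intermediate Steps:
T(h, s) = 8/3 (T(h, s) = -1*(-4)*2/3 = -(-4)*2/3 = -1/3*(-8) = 8/3)
1/(-38598 + w(T(11, 0))) = 1/(-38598 + (-73 - 1*8/3)) = 1/(-38598 + (-73 - 8/3)) = 1/(-38598 - 227/3) = 1/(-116021/3) = -3/116021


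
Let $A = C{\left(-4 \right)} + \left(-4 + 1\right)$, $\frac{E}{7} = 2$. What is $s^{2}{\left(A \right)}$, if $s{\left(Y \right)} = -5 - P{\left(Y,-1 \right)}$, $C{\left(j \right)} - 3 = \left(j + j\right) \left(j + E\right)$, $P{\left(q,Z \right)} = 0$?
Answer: $25$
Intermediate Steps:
$E = 14$ ($E = 7 \cdot 2 = 14$)
$C{\left(j \right)} = 3 + 2 j \left(14 + j\right)$ ($C{\left(j \right)} = 3 + \left(j + j\right) \left(j + 14\right) = 3 + 2 j \left(14 + j\right)$)
$A = -80$ ($A = \left(3 + 2 \left(-4\right)^{2} + 28 \left(-4\right)\right) + \left(-4 + 1\right) = \left(3 + 2 \cdot 16 - 112\right) - 3 = \left(3 + 32 - 112\right) - 3 = -77 - 3 = -80$)
$s{\left(Y \right)} = -5$ ($s{\left(Y \right)} = -5 - 0 = -5 + 0 = -5$)
$s^{2}{\left(A \right)} = \left(-5\right)^{2} = 25$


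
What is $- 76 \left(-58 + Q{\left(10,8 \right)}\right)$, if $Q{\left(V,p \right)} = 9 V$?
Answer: $-2432$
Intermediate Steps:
$- 76 \left(-58 + Q{\left(10,8 \right)}\right) = - 76 \left(-58 + 9 \cdot 10\right) = - 76 \left(-58 + 90\right) = \left(-76\right) 32 = -2432$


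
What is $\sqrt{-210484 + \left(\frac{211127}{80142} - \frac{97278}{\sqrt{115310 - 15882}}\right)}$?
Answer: $\frac{\sqrt{-2313791536720167212478 - 21510301639075452 \sqrt{24857}}}{104846826} \approx 459.12 i$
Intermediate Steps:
$\sqrt{-210484 + \left(\frac{211127}{80142} - \frac{97278}{\sqrt{115310 - 15882}}\right)} = \sqrt{-210484 + \left(211127 \cdot \frac{1}{80142} - \frac{97278}{\sqrt{99428}}\right)} = \sqrt{-210484 + \left(\frac{211127}{80142} - \frac{97278}{2 \sqrt{24857}}\right)} = \sqrt{-210484 + \left(\frac{211127}{80142} - 97278 \frac{\sqrt{24857}}{49714}\right)} = \sqrt{-210484 + \left(\frac{211127}{80142} - \frac{48639 \sqrt{24857}}{24857}\right)} = \sqrt{- \frac{16868397601}{80142} - \frac{48639 \sqrt{24857}}{24857}}$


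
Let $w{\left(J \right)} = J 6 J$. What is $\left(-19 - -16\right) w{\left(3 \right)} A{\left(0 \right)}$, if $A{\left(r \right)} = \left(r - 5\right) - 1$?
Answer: $972$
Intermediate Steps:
$w{\left(J \right)} = 6 J^{2}$ ($w{\left(J \right)} = 6 J J = 6 J^{2}$)
$A{\left(r \right)} = -6 + r$ ($A{\left(r \right)} = \left(-5 + r\right) - 1 = -6 + r$)
$\left(-19 - -16\right) w{\left(3 \right)} A{\left(0 \right)} = \left(-19 - -16\right) 6 \cdot 3^{2} \left(-6 + 0\right) = \left(-19 + 16\right) 6 \cdot 9 \left(-6\right) = \left(-3\right) 54 \left(-6\right) = \left(-162\right) \left(-6\right) = 972$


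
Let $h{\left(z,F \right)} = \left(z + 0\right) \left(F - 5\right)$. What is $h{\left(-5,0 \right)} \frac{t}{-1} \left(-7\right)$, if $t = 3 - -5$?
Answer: $1400$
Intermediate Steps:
$t = 8$ ($t = 3 + 5 = 8$)
$h{\left(z,F \right)} = z \left(-5 + F\right)$
$h{\left(-5,0 \right)} \frac{t}{-1} \left(-7\right) = - 5 \left(-5 + 0\right) \frac{8}{-1} \left(-7\right) = \left(-5\right) \left(-5\right) 8 \left(-1\right) \left(-7\right) = 25 \left(-8\right) \left(-7\right) = \left(-200\right) \left(-7\right) = 1400$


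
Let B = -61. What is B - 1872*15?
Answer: -28141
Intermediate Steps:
B - 1872*15 = -61 - 1872*15 = -61 - 156*180 = -61 - 28080 = -28141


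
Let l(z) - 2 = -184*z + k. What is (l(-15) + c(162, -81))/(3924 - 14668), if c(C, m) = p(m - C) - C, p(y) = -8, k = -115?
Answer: -2477/10744 ≈ -0.23055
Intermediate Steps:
l(z) = -113 - 184*z (l(z) = 2 + (-184*z - 115) = 2 + (-115 - 184*z) = -113 - 184*z)
c(C, m) = -8 - C
(l(-15) + c(162, -81))/(3924 - 14668) = ((-113 - 184*(-15)) + (-8 - 1*162))/(3924 - 14668) = ((-113 + 2760) + (-8 - 162))/(-10744) = (2647 - 170)*(-1/10744) = 2477*(-1/10744) = -2477/10744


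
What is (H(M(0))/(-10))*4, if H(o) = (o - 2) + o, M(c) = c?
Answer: ⅘ ≈ 0.80000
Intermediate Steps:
H(o) = -2 + 2*o (H(o) = (-2 + o) + o = -2 + 2*o)
(H(M(0))/(-10))*4 = ((-2 + 2*0)/(-10))*4 = -(-2 + 0)/10*4 = -⅒*(-2)*4 = (⅕)*4 = ⅘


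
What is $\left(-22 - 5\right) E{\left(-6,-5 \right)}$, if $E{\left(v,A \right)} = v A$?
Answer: $-810$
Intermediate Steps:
$E{\left(v,A \right)} = A v$
$\left(-22 - 5\right) E{\left(-6,-5 \right)} = \left(-22 - 5\right) \left(\left(-5\right) \left(-6\right)\right) = \left(-27\right) 30 = -810$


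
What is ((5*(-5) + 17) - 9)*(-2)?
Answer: 34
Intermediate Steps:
((5*(-5) + 17) - 9)*(-2) = ((-25 + 17) - 9)*(-2) = (-8 - 9)*(-2) = -17*(-2) = 34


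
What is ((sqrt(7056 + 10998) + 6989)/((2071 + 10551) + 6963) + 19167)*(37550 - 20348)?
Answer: 6457504950168/19585 + 51606*sqrt(2006)/19585 ≈ 3.2972e+8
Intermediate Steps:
((sqrt(7056 + 10998) + 6989)/((2071 + 10551) + 6963) + 19167)*(37550 - 20348) = ((sqrt(18054) + 6989)/(12622 + 6963) + 19167)*17202 = ((3*sqrt(2006) + 6989)/19585 + 19167)*17202 = ((6989 + 3*sqrt(2006))*(1/19585) + 19167)*17202 = ((6989/19585 + 3*sqrt(2006)/19585) + 19167)*17202 = (375392684/19585 + 3*sqrt(2006)/19585)*17202 = 6457504950168/19585 + 51606*sqrt(2006)/19585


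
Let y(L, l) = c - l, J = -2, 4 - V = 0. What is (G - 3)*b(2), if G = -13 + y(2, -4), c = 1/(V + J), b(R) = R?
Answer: -23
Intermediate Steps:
V = 4 (V = 4 - 1*0 = 4 + 0 = 4)
c = ½ (c = 1/(4 - 2) = 1/2 = ½ ≈ 0.50000)
y(L, l) = ½ - l
G = -17/2 (G = -13 + (½ - 1*(-4)) = -13 + (½ + 4) = -13 + 9/2 = -17/2 ≈ -8.5000)
(G - 3)*b(2) = (-17/2 - 3)*2 = -23/2*2 = -23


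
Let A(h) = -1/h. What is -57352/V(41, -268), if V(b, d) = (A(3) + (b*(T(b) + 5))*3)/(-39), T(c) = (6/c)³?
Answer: 2819954826/775427 ≈ 3636.6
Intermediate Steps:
T(c) = 216/c³
V(b, d) = 1/117 - b*(5 + 216/b³)/13 (V(b, d) = (-1/3 + (b*(216/b³ + 5))*3)/(-39) = (-1*⅓ + (b*(5 + 216/b³))*3)*(-1/39) = (-⅓ + 3*b*(5 + 216/b³))*(-1/39) = 1/117 - b*(5 + 216/b³)/13)
-57352/V(41, -268) = -57352*196677/(-1944 + 41²*(1 - 45*41)) = -57352*196677/(-1944 + 1681*(1 - 1845)) = -57352*196677/(-1944 + 1681*(-1844)) = -57352*196677/(-1944 - 3099764) = -57352/((1/117)*(1/1681)*(-3101708)) = -57352/(-3101708/196677) = -57352*(-196677/3101708) = 2819954826/775427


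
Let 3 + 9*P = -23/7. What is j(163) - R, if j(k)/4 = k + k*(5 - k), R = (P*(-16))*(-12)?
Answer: -2146828/21 ≈ -1.0223e+5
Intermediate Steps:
P = -44/63 (P = -⅓ + (-23/7)/9 = -⅓ + (-23*⅐)/9 = -⅓ + (⅑)*(-23/7) = -⅓ - 23/63 = -44/63 ≈ -0.69841)
R = -2816/21 (R = -44/63*(-16)*(-12) = (704/63)*(-12) = -2816/21 ≈ -134.10)
j(k) = 4*k + 4*k*(5 - k) (j(k) = 4*(k + k*(5 - k)) = 4*k + 4*k*(5 - k))
j(163) - R = 4*163*(6 - 1*163) - 1*(-2816/21) = 4*163*(6 - 163) + 2816/21 = 4*163*(-157) + 2816/21 = -102364 + 2816/21 = -2146828/21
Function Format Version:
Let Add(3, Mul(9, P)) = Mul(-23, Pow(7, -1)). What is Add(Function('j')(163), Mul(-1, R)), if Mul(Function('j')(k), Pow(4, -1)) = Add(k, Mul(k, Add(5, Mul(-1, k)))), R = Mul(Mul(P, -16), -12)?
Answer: Rational(-2146828, 21) ≈ -1.0223e+5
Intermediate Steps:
P = Rational(-44, 63) (P = Add(Rational(-1, 3), Mul(Rational(1, 9), Mul(-23, Pow(7, -1)))) = Add(Rational(-1, 3), Mul(Rational(1, 9), Mul(-23, Rational(1, 7)))) = Add(Rational(-1, 3), Mul(Rational(1, 9), Rational(-23, 7))) = Add(Rational(-1, 3), Rational(-23, 63)) = Rational(-44, 63) ≈ -0.69841)
R = Rational(-2816, 21) (R = Mul(Mul(Rational(-44, 63), -16), -12) = Mul(Rational(704, 63), -12) = Rational(-2816, 21) ≈ -134.10)
Function('j')(k) = Add(Mul(4, k), Mul(4, k, Add(5, Mul(-1, k)))) (Function('j')(k) = Mul(4, Add(k, Mul(k, Add(5, Mul(-1, k))))) = Add(Mul(4, k), Mul(4, k, Add(5, Mul(-1, k)))))
Add(Function('j')(163), Mul(-1, R)) = Add(Mul(4, 163, Add(6, Mul(-1, 163))), Mul(-1, Rational(-2816, 21))) = Add(Mul(4, 163, Add(6, -163)), Rational(2816, 21)) = Add(Mul(4, 163, -157), Rational(2816, 21)) = Add(-102364, Rational(2816, 21)) = Rational(-2146828, 21)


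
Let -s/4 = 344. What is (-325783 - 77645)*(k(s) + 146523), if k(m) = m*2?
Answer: -58001246988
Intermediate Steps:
s = -1376 (s = -4*344 = -1376)
k(m) = 2*m
(-325783 - 77645)*(k(s) + 146523) = (-325783 - 77645)*(2*(-1376) + 146523) = -403428*(-2752 + 146523) = -403428*143771 = -58001246988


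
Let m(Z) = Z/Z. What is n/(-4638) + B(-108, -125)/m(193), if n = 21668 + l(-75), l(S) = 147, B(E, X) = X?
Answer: -601565/4638 ≈ -129.70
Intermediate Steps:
n = 21815 (n = 21668 + 147 = 21815)
m(Z) = 1
n/(-4638) + B(-108, -125)/m(193) = 21815/(-4638) - 125/1 = 21815*(-1/4638) - 125*1 = -21815/4638 - 125 = -601565/4638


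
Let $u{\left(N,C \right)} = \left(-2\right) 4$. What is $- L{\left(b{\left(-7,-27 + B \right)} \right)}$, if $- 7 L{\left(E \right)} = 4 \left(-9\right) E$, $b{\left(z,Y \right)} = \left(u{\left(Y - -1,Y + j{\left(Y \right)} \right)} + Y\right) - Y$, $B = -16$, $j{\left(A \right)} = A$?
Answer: $\frac{288}{7} \approx 41.143$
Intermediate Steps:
$u{\left(N,C \right)} = -8$
$b{\left(z,Y \right)} = -8$ ($b{\left(z,Y \right)} = \left(-8 + Y\right) - Y = -8$)
$L{\left(E \right)} = \frac{36 E}{7}$ ($L{\left(E \right)} = - \frac{4 \left(-9\right) E}{7} = - \frac{\left(-36\right) E}{7} = \frac{36 E}{7}$)
$- L{\left(b{\left(-7,-27 + B \right)} \right)} = - \frac{36 \left(-8\right)}{7} = \left(-1\right) \left(- \frac{288}{7}\right) = \frac{288}{7}$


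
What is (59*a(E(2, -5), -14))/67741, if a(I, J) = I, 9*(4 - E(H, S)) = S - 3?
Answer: 2596/609669 ≈ 0.0042581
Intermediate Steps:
E(H, S) = 13/3 - S/9 (E(H, S) = 4 - (S - 3)/9 = 4 - (-3 + S)/9 = 4 + (⅓ - S/9) = 13/3 - S/9)
(59*a(E(2, -5), -14))/67741 = (59*(13/3 - ⅑*(-5)))/67741 = (59*(13/3 + 5/9))*(1/67741) = (59*(44/9))*(1/67741) = (2596/9)*(1/67741) = 2596/609669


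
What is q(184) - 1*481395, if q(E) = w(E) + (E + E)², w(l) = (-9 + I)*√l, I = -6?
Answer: -345971 - 30*√46 ≈ -3.4617e+5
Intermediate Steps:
w(l) = -15*√l (w(l) = (-9 - 6)*√l = -15*√l)
q(E) = -15*√E + 4*E² (q(E) = -15*√E + (E + E)² = -15*√E + (2*E)² = -15*√E + 4*E²)
q(184) - 1*481395 = (-30*√46 + 4*184²) - 1*481395 = (-30*√46 + 4*33856) - 481395 = (-30*√46 + 135424) - 481395 = (135424 - 30*√46) - 481395 = -345971 - 30*√46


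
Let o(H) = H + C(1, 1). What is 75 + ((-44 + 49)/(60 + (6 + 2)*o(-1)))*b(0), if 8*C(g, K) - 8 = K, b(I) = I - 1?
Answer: 4570/61 ≈ 74.918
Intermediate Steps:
b(I) = -1 + I
C(g, K) = 1 + K/8
o(H) = 9/8 + H (o(H) = H + (1 + (⅛)*1) = H + (1 + ⅛) = H + 9/8 = 9/8 + H)
75 + ((-44 + 49)/(60 + (6 + 2)*o(-1)))*b(0) = 75 + ((-44 + 49)/(60 + (6 + 2)*(9/8 - 1)))*(-1 + 0) = 75 + (5/(60 + 8*(⅛)))*(-1) = 75 + (5/(60 + 1))*(-1) = 75 + (5/61)*(-1) = 75 - 5/61 = 4570/61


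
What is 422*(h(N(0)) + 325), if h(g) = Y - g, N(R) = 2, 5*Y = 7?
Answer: 684484/5 ≈ 1.3690e+5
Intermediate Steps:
Y = 7/5 (Y = (⅕)*7 = 7/5 ≈ 1.4000)
h(g) = 7/5 - g
422*(h(N(0)) + 325) = 422*((7/5 - 1*2) + 325) = 422*((7/5 - 2) + 325) = 422*(-⅗ + 325) = 422*(1622/5) = 684484/5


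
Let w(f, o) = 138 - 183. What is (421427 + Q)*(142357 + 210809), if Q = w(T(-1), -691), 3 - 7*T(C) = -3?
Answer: 148817795412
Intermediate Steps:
T(C) = 6/7 (T(C) = 3/7 - ⅐*(-3) = 3/7 + 3/7 = 6/7)
w(f, o) = -45
Q = -45
(421427 + Q)*(142357 + 210809) = (421427 - 45)*(142357 + 210809) = 421382*353166 = 148817795412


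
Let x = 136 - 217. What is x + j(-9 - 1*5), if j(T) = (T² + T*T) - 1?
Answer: 310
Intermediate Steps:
j(T) = -1 + 2*T² (j(T) = (T² + T²) - 1 = 2*T² - 1 = -1 + 2*T²)
x = -81
x + j(-9 - 1*5) = -81 + (-1 + 2*(-9 - 1*5)²) = -81 + (-1 + 2*(-9 - 5)²) = -81 + (-1 + 2*(-14)²) = -81 + (-1 + 2*196) = -81 + (-1 + 392) = -81 + 391 = 310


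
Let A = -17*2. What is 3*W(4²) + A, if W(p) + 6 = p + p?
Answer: 44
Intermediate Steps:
A = -34
W(p) = -6 + 2*p (W(p) = -6 + (p + p) = -6 + 2*p)
3*W(4²) + A = 3*(-6 + 2*4²) - 34 = 3*(-6 + 2*16) - 34 = 3*(-6 + 32) - 34 = 3*26 - 34 = 78 - 34 = 44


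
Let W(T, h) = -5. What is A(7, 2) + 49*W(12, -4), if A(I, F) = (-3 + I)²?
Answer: -229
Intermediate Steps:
A(7, 2) + 49*W(12, -4) = (-3 + 7)² + 49*(-5) = 4² - 245 = 16 - 245 = -229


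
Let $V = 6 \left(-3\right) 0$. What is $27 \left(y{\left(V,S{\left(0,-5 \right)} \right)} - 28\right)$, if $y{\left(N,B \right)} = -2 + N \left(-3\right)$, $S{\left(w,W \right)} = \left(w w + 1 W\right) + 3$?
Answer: $-810$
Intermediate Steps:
$S{\left(w,W \right)} = 3 + W + w^{2}$ ($S{\left(w,W \right)} = \left(w^{2} + W\right) + 3 = \left(W + w^{2}\right) + 3 = 3 + W + w^{2}$)
$V = 0$ ($V = \left(-18\right) 0 = 0$)
$y{\left(N,B \right)} = -2 - 3 N$
$27 \left(y{\left(V,S{\left(0,-5 \right)} \right)} - 28\right) = 27 \left(\left(-2 - 0\right) - 28\right) = 27 \left(\left(-2 + 0\right) - 28\right) = 27 \left(-2 - 28\right) = 27 \left(-30\right) = -810$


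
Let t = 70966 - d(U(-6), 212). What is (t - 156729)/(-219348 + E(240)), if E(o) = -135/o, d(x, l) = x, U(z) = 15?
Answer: 1372448/3509577 ≈ 0.39106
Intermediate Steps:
t = 70951 (t = 70966 - 1*15 = 70966 - 15 = 70951)
(t - 156729)/(-219348 + E(240)) = (70951 - 156729)/(-219348 - 135/240) = -85778/(-219348 - 135*1/240) = -85778/(-219348 - 9/16) = -85778/(-3509577/16) = -85778*(-16/3509577) = 1372448/3509577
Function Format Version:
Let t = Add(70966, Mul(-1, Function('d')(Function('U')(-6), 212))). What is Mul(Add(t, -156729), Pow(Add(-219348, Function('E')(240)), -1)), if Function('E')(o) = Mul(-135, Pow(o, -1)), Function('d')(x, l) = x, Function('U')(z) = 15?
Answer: Rational(1372448, 3509577) ≈ 0.39106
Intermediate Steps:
t = 70951 (t = Add(70966, Mul(-1, 15)) = Add(70966, -15) = 70951)
Mul(Add(t, -156729), Pow(Add(-219348, Function('E')(240)), -1)) = Mul(Add(70951, -156729), Pow(Add(-219348, Mul(-135, Pow(240, -1))), -1)) = Mul(-85778, Pow(Add(-219348, Mul(-135, Rational(1, 240))), -1)) = Mul(-85778, Pow(Add(-219348, Rational(-9, 16)), -1)) = Mul(-85778, Pow(Rational(-3509577, 16), -1)) = Mul(-85778, Rational(-16, 3509577)) = Rational(1372448, 3509577)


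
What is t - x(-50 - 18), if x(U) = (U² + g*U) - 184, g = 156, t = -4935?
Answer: 1233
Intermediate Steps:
x(U) = -184 + U² + 156*U (x(U) = (U² + 156*U) - 184 = -184 + U² + 156*U)
t - x(-50 - 18) = -4935 - (-184 + (-50 - 18)² + 156*(-50 - 18)) = -4935 - (-184 + (-68)² + 156*(-68)) = -4935 - (-184 + 4624 - 10608) = -4935 - 1*(-6168) = -4935 + 6168 = 1233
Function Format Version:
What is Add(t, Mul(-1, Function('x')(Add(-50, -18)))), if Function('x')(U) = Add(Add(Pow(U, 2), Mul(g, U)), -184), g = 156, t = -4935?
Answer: 1233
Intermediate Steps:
Function('x')(U) = Add(-184, Pow(U, 2), Mul(156, U)) (Function('x')(U) = Add(Add(Pow(U, 2), Mul(156, U)), -184) = Add(-184, Pow(U, 2), Mul(156, U)))
Add(t, Mul(-1, Function('x')(Add(-50, -18)))) = Add(-4935, Mul(-1, Add(-184, Pow(Add(-50, -18), 2), Mul(156, Add(-50, -18))))) = Add(-4935, Mul(-1, Add(-184, Pow(-68, 2), Mul(156, -68)))) = Add(-4935, Mul(-1, Add(-184, 4624, -10608))) = Add(-4935, Mul(-1, -6168)) = Add(-4935, 6168) = 1233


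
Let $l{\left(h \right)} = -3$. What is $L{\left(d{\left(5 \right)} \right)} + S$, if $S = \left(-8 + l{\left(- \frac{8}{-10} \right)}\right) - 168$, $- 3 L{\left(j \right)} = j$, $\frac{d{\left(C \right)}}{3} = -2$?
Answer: $-177$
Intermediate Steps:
$d{\left(C \right)} = -6$ ($d{\left(C \right)} = 3 \left(-2\right) = -6$)
$L{\left(j \right)} = - \frac{j}{3}$
$S = -179$ ($S = \left(-8 - 3\right) - 168 = -11 - 168 = -179$)
$L{\left(d{\left(5 \right)} \right)} + S = \left(- \frac{1}{3}\right) \left(-6\right) - 179 = 2 - 179 = -177$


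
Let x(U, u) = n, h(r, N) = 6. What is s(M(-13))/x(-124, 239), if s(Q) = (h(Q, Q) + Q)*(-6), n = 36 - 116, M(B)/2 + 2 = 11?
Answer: 9/5 ≈ 1.8000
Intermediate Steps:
M(B) = 18 (M(B) = -4 + 2*11 = -4 + 22 = 18)
n = -80
x(U, u) = -80
s(Q) = -36 - 6*Q (s(Q) = (6 + Q)*(-6) = -36 - 6*Q)
s(M(-13))/x(-124, 239) = (-36 - 6*18)/(-80) = (-36 - 108)*(-1/80) = -144*(-1/80) = 9/5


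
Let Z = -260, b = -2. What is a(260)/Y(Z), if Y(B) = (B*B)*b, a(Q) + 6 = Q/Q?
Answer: 1/27040 ≈ 3.6982e-5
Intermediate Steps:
a(Q) = -5 (a(Q) = -6 + Q/Q = -6 + 1 = -5)
Y(B) = -2*B² (Y(B) = (B*B)*(-2) = B²*(-2) = -2*B²)
a(260)/Y(Z) = -5/((-2*(-260)²)) = -5/((-2*67600)) = -5/(-135200) = -5*(-1/135200) = 1/27040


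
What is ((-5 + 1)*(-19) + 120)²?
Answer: 38416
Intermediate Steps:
((-5 + 1)*(-19) + 120)² = (-4*(-19) + 120)² = (76 + 120)² = 196² = 38416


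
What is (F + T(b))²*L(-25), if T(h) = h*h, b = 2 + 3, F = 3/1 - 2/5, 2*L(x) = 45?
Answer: 85698/5 ≈ 17140.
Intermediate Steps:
L(x) = 45/2 (L(x) = (½)*45 = 45/2)
F = 13/5 (F = 3*1 - 2*⅕ = 3 - ⅖ = 13/5 ≈ 2.6000)
b = 5
T(h) = h²
(F + T(b))²*L(-25) = (13/5 + 5²)²*(45/2) = (13/5 + 25)²*(45/2) = (138/5)²*(45/2) = (19044/25)*(45/2) = 85698/5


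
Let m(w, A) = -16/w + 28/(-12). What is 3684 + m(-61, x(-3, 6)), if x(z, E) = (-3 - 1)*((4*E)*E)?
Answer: 673793/183 ≈ 3681.9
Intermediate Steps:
x(z, E) = -16*E**2
m(w, A) = -7/3 - 16/w (m(w, A) = -16/w + 28*(-1/12) = -16/w - 7/3 = -7/3 - 16/w)
3684 + m(-61, x(-3, 6)) = 3684 + (-7/3 - 16/(-61)) = 3684 + (-7/3 - 16*(-1/61)) = 3684 + (-7/3 + 16/61) = 3684 - 379/183 = 673793/183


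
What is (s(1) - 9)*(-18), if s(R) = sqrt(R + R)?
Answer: 162 - 18*sqrt(2) ≈ 136.54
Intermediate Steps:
s(R) = sqrt(2)*sqrt(R) (s(R) = sqrt(2*R) = sqrt(2)*sqrt(R))
(s(1) - 9)*(-18) = (sqrt(2)*sqrt(1) - 9)*(-18) = (sqrt(2)*1 - 9)*(-18) = (sqrt(2) - 9)*(-18) = (-9 + sqrt(2))*(-18) = 162 - 18*sqrt(2)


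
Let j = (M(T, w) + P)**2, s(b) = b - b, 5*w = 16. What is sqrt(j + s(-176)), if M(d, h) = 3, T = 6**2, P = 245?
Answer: 248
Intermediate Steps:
w = 16/5 (w = (1/5)*16 = 16/5 ≈ 3.2000)
T = 36
s(b) = 0
j = 61504 (j = (3 + 245)**2 = 248**2 = 61504)
sqrt(j + s(-176)) = sqrt(61504 + 0) = sqrt(61504) = 248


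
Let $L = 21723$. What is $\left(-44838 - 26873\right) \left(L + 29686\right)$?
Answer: $-3686590799$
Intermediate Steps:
$\left(-44838 - 26873\right) \left(L + 29686\right) = \left(-44838 - 26873\right) \left(21723 + 29686\right) = \left(-71711\right) 51409 = -3686590799$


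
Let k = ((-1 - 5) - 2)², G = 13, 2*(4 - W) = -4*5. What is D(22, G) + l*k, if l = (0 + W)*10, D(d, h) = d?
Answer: 8982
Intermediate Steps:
W = 14 (W = 4 - (-2)*5 = 4 - ½*(-20) = 4 + 10 = 14)
l = 140 (l = (0 + 14)*10 = 14*10 = 140)
k = 64 (k = (-6 - 2)² = (-8)² = 64)
D(22, G) + l*k = 22 + 140*64 = 22 + 8960 = 8982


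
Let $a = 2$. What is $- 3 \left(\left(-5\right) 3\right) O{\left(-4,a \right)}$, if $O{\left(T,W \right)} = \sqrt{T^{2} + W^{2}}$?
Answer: $90 \sqrt{5} \approx 201.25$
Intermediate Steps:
$- 3 \left(\left(-5\right) 3\right) O{\left(-4,a \right)} = - 3 \left(\left(-5\right) 3\right) \sqrt{\left(-4\right)^{2} + 2^{2}} = \left(-3\right) \left(-15\right) \sqrt{16 + 4} = 45 \sqrt{20} = 45 \cdot 2 \sqrt{5} = 90 \sqrt{5}$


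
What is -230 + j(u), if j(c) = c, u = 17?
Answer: -213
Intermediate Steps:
-230 + j(u) = -230 + 17 = -213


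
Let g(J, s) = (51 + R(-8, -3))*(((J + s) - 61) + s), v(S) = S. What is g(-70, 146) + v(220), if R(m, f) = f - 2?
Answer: 7626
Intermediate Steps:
R(m, f) = -2 + f
g(J, s) = -2806 + 46*J + 92*s (g(J, s) = (51 + (-2 - 3))*(((J + s) - 61) + s) = (51 - 5)*((-61 + J + s) + s) = 46*(-61 + J + 2*s) = -2806 + 46*J + 92*s)
g(-70, 146) + v(220) = (-2806 + 46*(-70) + 92*146) + 220 = (-2806 - 3220 + 13432) + 220 = 7406 + 220 = 7626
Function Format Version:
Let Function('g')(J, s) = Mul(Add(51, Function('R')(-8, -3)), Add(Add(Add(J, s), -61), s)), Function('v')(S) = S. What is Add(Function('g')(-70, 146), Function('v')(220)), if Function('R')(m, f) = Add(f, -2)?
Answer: 7626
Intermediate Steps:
Function('R')(m, f) = Add(-2, f)
Function('g')(J, s) = Add(-2806, Mul(46, J), Mul(92, s)) (Function('g')(J, s) = Mul(Add(51, Add(-2, -3)), Add(Add(Add(J, s), -61), s)) = Mul(Add(51, -5), Add(Add(-61, J, s), s)) = Mul(46, Add(-61, J, Mul(2, s))) = Add(-2806, Mul(46, J), Mul(92, s)))
Add(Function('g')(-70, 146), Function('v')(220)) = Add(Add(-2806, Mul(46, -70), Mul(92, 146)), 220) = Add(Add(-2806, -3220, 13432), 220) = Add(7406, 220) = 7626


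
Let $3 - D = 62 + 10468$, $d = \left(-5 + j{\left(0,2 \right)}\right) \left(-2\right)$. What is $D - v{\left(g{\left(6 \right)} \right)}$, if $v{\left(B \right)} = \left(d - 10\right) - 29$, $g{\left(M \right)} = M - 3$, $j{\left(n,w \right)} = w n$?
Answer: $-10498$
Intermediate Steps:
$j{\left(n,w \right)} = n w$
$g{\left(M \right)} = -3 + M$ ($g{\left(M \right)} = M - 3 = -3 + M$)
$d = 10$ ($d = \left(-5 + 0 \cdot 2\right) \left(-2\right) = \left(-5 + 0\right) \left(-2\right) = \left(-5\right) \left(-2\right) = 10$)
$v{\left(B \right)} = -29$ ($v{\left(B \right)} = \left(10 - 10\right) - 29 = 0 - 29 = -29$)
$D = -10527$ ($D = 3 - \left(62 + 10468\right) = 3 - 10530 = -10527$)
$D - v{\left(g{\left(6 \right)} \right)} = -10527 - -29 = -10527 + 29 = -10498$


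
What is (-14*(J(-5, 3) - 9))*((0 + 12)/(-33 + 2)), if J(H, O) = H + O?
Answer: -1848/31 ≈ -59.613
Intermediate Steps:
(-14*(J(-5, 3) - 9))*((0 + 12)/(-33 + 2)) = (-14*((-5 + 3) - 9))*((0 + 12)/(-33 + 2)) = (-14*(-2 - 9))*(12/(-31)) = (-14*(-11))*(12*(-1/31)) = 154*(-12/31) = -1848/31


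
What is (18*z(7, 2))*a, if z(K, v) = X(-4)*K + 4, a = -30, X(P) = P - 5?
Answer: 31860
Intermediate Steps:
X(P) = -5 + P
z(K, v) = 4 - 9*K (z(K, v) = (-5 - 4)*K + 4 = -9*K + 4 = 4 - 9*K)
(18*z(7, 2))*a = (18*(4 - 9*7))*(-30) = (18*(4 - 63))*(-30) = (18*(-59))*(-30) = -1062*(-30) = 31860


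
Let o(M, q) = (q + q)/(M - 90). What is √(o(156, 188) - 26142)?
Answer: 7*I*√580866/33 ≈ 161.67*I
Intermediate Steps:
o(M, q) = 2*q/(-90 + M) (o(M, q) = (2*q)/(-90 + M) = 2*q/(-90 + M))
√(o(156, 188) - 26142) = √(2*188/(-90 + 156) - 26142) = √(2*188/66 - 26142) = √(2*188*(1/66) - 26142) = √(188/33 - 26142) = √(-862498/33) = 7*I*√580866/33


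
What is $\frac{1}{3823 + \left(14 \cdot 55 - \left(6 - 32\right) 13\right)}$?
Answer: $\frac{1}{4931} \approx 0.0002028$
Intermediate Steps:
$\frac{1}{3823 + \left(14 \cdot 55 - \left(6 - 32\right) 13\right)} = \frac{1}{3823 + \left(770 - \left(-26\right) 13\right)} = \frac{1}{3823 + \left(770 - -338\right)} = \frac{1}{3823 + \left(770 + 338\right)} = \frac{1}{3823 + 1108} = \frac{1}{4931}$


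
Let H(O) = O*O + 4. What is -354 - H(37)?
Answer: -1727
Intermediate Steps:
H(O) = 4 + O² (H(O) = O² + 4 = 4 + O²)
-354 - H(37) = -354 - (4 + 37²) = -354 - (4 + 1369) = -354 - 1*1373 = -354 - 1373 = -1727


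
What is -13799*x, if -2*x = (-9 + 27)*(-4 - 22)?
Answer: -3228966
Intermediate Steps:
x = 234 (x = -(-9 + 27)*(-4 - 22)/2 = -9*(-26) = -½*(-468) = 234)
-13799*x = -13799*234 = -3228966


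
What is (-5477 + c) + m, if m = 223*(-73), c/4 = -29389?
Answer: -139312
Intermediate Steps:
c = -117556 (c = 4*(-29389) = -117556)
m = -16279
(-5477 + c) + m = (-5477 - 117556) - 16279 = -123033 - 16279 = -139312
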